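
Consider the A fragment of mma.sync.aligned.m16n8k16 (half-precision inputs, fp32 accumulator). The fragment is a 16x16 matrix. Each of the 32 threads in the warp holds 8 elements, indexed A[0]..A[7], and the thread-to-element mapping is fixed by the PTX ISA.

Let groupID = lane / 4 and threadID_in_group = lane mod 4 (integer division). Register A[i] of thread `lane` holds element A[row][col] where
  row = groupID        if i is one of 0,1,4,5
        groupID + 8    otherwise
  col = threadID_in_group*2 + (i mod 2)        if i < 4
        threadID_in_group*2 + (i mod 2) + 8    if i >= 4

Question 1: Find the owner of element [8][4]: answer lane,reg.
2,2

r=8⇒gr=0,Rb=1  c=4⇒Cb=0,th=2,odd=0
L=0*4+2=2  i=0*4+1*2+0=2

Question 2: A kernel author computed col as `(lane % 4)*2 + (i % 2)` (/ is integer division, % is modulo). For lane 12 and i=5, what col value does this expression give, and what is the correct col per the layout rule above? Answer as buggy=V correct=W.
`(lane % 4)*2 + (i % 2)`[12,5]=>1
12: grp=3,tig=0
[5] (3+0,0*2+1+8) = (3,9)
col: 1 vs 9

buggy=1 correct=9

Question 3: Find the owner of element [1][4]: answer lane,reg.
6,0

r: 1->gid=1,r8=0  c: 4->c8=0,tid=2,i&1=0
L=1*4+2=6  i=0*4+0*2+0=0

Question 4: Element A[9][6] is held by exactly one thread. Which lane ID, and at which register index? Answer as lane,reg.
r: 9->gid=1,r8=1  c: 6->c8=0,tid=3,i&1=0
L=1*4+3=7  i=0*4+1*2+0=2

7,2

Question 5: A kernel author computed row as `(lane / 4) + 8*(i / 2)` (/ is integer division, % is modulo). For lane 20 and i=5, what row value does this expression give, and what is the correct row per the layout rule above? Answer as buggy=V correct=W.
`(lane / 4) + 8*(i / 2)`[20,5]=>21
20: grp=5,tig=0
[5] (5+0,0*2+1+8) = (5,9)
row: 21 vs 5

buggy=21 correct=5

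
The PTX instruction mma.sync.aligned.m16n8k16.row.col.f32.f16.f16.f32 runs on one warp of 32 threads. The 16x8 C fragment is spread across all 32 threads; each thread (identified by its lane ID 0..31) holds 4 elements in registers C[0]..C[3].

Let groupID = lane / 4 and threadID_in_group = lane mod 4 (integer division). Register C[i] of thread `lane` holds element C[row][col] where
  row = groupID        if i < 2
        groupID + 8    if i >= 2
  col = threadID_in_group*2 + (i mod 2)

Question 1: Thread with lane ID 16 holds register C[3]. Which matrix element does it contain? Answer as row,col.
lane 16=>16/4=4, 16 mod 4=0
i=3  r:4+8=>12  c:2·0+1=>1

12,1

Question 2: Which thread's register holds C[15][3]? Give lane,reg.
29,3

r=15->g=7,rb=1  c=3->t=1,b0=1
L=7*4+1=29  i=1*2+1=3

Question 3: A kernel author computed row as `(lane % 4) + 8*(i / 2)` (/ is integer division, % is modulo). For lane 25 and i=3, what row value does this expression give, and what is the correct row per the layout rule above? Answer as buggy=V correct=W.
`(lane % 4) + 8*(i / 2)`[25,3]->9
25: gid=6,tid=1
[3] (6+8,1*2+1) = (14,3)
row: 9 vs 14

buggy=9 correct=14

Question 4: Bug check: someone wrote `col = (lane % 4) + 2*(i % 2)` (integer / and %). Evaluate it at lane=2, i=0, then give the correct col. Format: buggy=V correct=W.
buggy=2 correct=4

`(lane % 4) + 2*(i % 2)`[2,0]=>2
2: grp=0,tig=2
[0] (0+0,2*2+0) = (0,4)
col: 2 vs 4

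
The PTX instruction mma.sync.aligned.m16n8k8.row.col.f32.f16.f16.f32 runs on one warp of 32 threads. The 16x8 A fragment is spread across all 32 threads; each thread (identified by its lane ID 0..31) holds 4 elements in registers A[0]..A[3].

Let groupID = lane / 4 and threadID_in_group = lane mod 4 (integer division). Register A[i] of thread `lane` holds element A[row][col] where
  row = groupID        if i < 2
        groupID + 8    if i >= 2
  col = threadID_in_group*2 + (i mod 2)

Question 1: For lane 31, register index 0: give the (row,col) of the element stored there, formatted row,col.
lane 31: gid=7 (31/4), tid=3 (31%4)
i=0: r=7+0=7, c=3*2+0=6

7,6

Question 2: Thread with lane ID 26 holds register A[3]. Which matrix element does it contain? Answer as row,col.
lane 26⇒26/4=6, 26 mod 4=2
i=3  r:6+8⇒14  c:2·2+1⇒5

14,5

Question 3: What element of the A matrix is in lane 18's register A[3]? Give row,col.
lane 18: G=4 (18/4), T=2 (18%4)
i=3: r=4+8=12, c=2*2+1=5

12,5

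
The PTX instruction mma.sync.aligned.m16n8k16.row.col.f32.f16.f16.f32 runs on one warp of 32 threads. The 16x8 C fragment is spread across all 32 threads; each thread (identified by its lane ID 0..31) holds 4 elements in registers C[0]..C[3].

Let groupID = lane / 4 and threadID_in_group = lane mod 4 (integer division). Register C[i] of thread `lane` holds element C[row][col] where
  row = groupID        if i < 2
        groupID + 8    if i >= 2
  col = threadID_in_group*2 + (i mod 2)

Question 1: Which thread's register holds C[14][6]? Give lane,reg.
27,2

r=14⇒gr=6,Rb=1  c=6⇒th=3,odd=0
L=6*4+3=27  i=1*2+0=2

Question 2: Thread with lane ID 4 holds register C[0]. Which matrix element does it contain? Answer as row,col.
1,0

lane 4: g=1 (4/4), t=0 (4%4)
i=0: r=1+0=1, c=0*2+0=0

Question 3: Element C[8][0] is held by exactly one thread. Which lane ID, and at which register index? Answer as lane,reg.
r=8->g=0,rb=1  c=0->t=0,b0=0
L=0*4+0=0  i=1*2+0=2

0,2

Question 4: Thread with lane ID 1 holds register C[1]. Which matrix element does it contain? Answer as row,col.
0,3

1: grp=0,tig=1
[1] (0+0,1*2+1) = (0,3)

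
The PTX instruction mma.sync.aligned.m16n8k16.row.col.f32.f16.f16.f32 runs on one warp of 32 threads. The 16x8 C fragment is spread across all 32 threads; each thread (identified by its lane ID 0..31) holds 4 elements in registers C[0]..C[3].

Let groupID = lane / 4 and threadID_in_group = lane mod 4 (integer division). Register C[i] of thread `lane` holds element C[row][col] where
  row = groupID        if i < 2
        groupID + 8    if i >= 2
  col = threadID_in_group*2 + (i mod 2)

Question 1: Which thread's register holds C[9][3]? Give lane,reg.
r=9→G=1,rhi=1  c=3→T=1,p=1
L=1*4+1=5  i=1*2+1=3

5,3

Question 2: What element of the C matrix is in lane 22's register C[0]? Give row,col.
L=22=>grp=22>>2=5, tig=22&3=2
[0]=>row 5+0=5  col 2·2+0=4

5,4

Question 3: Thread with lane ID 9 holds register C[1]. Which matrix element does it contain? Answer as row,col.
9: grp=2,tig=1
[1] (2+0,1*2+1) = (2,3)

2,3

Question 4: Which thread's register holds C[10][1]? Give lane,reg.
r=10→G=2,rhi=1  c=1→T=0,p=1
L=2*4+0=8  i=1*2+1=3

8,3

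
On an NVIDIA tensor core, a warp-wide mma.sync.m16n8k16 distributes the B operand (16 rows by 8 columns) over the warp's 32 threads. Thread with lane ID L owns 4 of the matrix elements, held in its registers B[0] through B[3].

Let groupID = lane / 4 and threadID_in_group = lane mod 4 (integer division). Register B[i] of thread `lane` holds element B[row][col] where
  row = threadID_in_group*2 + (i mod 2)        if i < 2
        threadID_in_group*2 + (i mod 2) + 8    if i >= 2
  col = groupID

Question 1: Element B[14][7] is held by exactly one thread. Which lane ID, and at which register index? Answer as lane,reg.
31,2

c=7→G=7  r=14→rhi=1,T=3,p=0
L=7*4+3=31  i=1*2+0=2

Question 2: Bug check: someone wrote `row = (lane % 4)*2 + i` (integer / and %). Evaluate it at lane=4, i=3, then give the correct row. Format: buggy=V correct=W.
buggy=3 correct=9

`(lane % 4)*2 + i`[4,3]->3
4: gid=1,tid=0
[3] (0*2+1+8,1) = (9,1)
row: 3 vs 9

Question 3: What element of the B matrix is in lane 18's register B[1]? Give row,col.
5,4

lane 18: gid=4 (18/4), tid=2 (18%4)
i=1: r=2*2+1+0=5, c=gid=4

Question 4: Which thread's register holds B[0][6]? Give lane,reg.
c=6⇒gr=6  r=0⇒Rb=0,th=0,odd=0
L=6*4+0=24  i=0*2+0=0

24,0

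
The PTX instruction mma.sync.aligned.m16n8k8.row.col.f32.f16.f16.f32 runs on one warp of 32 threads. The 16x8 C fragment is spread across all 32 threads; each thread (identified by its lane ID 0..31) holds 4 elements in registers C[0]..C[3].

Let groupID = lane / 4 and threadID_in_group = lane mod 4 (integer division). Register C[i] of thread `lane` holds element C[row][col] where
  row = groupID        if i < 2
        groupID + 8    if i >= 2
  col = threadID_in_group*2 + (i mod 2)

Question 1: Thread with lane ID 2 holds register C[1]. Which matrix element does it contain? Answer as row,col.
0,5

2: G=0,T=2
[1] (0+0,2*2+1) = (0,5)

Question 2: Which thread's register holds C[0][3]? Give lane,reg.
r: 0->gid=0,r8=0  c: 3->tid=1,i&1=1
L=0*4+1=1  i=0*2+1=1

1,1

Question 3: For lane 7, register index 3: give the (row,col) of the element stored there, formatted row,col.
9,7

lane 7->7/4=1, 7 mod 4=3
i=3  r:1+8->9  c:2·3+1->7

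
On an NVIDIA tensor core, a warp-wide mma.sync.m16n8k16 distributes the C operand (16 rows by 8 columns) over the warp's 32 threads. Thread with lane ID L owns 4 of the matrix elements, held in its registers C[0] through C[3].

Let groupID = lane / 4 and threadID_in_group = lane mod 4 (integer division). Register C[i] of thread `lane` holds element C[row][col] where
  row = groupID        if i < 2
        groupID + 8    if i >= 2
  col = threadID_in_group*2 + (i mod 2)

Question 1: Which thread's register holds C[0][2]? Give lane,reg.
r=0->g=0,rb=0  c=2->t=1,b0=0
L=0*4+1=1  i=0*2+0=0

1,0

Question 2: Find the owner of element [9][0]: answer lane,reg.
4,2

r: 9->gid=1,r8=1  c: 0->tid=0,i&1=0
L=1*4+0=4  i=1*2+0=2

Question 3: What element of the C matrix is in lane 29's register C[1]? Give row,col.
7,3

lane 29: gr=7 (29/4), th=1 (29%4)
i=1: r=7+0=7, c=1*2+1=3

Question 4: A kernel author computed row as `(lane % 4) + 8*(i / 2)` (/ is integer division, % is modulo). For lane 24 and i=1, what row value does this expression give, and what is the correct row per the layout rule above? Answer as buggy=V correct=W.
buggy=0 correct=6

`(lane % 4) + 8*(i / 2)`[24,1]->0
24: g=6,t=0
[1] (6+0,0*2+1) = (6,1)
row: 0 vs 6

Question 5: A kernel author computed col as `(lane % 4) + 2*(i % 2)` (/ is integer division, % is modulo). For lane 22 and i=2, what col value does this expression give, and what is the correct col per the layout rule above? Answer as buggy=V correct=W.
buggy=2 correct=4

`(lane % 4) + 2*(i % 2)`[22,2]→2
22: G=5,T=2
[2] (5+8,2*2+0) = (13,4)
col: 2 vs 4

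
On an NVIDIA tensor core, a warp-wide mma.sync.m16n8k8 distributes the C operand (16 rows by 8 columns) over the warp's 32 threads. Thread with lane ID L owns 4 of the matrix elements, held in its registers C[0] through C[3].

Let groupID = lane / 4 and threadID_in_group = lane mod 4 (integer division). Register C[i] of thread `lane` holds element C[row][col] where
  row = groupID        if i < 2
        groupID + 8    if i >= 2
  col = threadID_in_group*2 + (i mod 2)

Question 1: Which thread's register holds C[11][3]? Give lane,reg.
r=11→G=3,rhi=1  c=3→T=1,p=1
L=3*4+1=13  i=1*2+1=3

13,3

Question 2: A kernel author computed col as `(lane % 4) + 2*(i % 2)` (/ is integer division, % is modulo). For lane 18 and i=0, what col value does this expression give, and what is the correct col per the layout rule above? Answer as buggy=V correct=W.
buggy=2 correct=4

`(lane % 4) + 2*(i % 2)`[18,0]=>2
L=18=>grp=18>>2=4, tig=18&3=2
[0]=>row 4+0=4  col 2·2+0=4
col: 2 vs 4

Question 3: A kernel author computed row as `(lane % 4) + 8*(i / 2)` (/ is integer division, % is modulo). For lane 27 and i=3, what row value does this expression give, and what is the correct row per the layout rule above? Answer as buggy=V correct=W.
`(lane % 4) + 8*(i / 2)`[27,3]⇒11
lane 27⇒27/4=6, 27 mod 4=3
i=3  r:6+8⇒14  c:2·3+1⇒7
row: 11 vs 14

buggy=11 correct=14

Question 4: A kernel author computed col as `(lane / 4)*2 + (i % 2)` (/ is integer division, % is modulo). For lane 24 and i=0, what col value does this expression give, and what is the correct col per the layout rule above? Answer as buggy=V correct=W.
buggy=12 correct=0

`(lane / 4)*2 + (i % 2)`[24,0]->12
L=24->g=24>>2=6, t=24&3=0
[0]->row 6+0=6  col 0·2+0=0
col: 12 vs 0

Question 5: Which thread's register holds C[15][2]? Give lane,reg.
r:15=>grp=7,rB=1  c:2=>tig=1,lo=0
L=7*4+1=29  i=1*2+0=2

29,2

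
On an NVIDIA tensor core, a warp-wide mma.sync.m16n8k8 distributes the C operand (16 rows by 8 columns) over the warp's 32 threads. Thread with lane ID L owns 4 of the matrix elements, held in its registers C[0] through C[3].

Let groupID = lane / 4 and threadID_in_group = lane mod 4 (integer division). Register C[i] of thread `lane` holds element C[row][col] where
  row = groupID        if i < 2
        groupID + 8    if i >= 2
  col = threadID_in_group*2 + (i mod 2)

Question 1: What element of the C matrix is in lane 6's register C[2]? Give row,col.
9,4

L=6⇒gr=6>>2=1, th=6&3=2
[2]⇒row 1+8=9  col 2·2+0=4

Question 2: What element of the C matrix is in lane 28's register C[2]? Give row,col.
lane 28: g=7 (28/4), t=0 (28%4)
i=2: r=7+8=15, c=0*2+0=0

15,0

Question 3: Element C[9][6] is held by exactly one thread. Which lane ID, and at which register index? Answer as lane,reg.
r=9->g=1,rb=1  c=6->t=3,b0=0
L=1*4+3=7  i=1*2+0=2

7,2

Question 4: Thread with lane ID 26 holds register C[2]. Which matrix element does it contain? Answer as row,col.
lane 26->26/4=6, 26 mod 4=2
i=2  r:6+8->14  c:2·2+0->4

14,4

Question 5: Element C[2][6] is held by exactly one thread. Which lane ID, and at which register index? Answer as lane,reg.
r=2⇒gr=2,Rb=0  c=6⇒th=3,odd=0
L=2*4+3=11  i=0*2+0=0

11,0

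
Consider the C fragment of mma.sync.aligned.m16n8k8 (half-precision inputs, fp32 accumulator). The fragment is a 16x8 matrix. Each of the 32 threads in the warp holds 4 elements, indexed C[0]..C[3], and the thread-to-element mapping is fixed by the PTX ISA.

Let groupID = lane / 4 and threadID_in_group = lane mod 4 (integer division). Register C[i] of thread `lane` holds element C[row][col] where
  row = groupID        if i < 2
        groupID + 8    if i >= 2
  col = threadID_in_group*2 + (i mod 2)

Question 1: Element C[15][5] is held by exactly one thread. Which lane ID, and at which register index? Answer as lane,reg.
30,3

r=15→G=7,rhi=1  c=5→T=2,p=1
L=7*4+2=30  i=1*2+1=3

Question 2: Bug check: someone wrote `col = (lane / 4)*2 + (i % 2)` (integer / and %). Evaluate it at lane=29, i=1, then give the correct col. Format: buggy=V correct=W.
`(lane / 4)*2 + (i % 2)`[29,1]⇒15
lane 29⇒29/4=7, 29 mod 4=1
i=1  r:7+0⇒7  c:2·1+1⇒3
col: 15 vs 3

buggy=15 correct=3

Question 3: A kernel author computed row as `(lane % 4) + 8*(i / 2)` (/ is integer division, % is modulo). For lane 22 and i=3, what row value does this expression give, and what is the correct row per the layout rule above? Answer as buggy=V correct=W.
`(lane % 4) + 8*(i / 2)`[22,3]→10
22: G=5,T=2
[3] (5+8,2*2+1) = (13,5)
row: 10 vs 13

buggy=10 correct=13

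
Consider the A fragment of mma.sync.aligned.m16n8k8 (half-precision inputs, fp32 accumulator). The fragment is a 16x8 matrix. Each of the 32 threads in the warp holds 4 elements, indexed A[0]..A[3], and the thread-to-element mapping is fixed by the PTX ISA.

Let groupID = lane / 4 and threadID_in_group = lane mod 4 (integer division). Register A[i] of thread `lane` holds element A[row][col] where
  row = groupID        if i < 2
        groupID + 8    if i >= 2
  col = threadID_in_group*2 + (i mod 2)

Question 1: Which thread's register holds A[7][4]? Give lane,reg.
r=7⇒gr=7,Rb=0  c=4⇒th=2,odd=0
L=7*4+2=30  i=0*2+0=0

30,0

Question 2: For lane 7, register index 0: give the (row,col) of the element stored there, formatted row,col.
1,6

lane 7: gr=1 (7/4), th=3 (7%4)
i=0: r=1+0=1, c=3*2+0=6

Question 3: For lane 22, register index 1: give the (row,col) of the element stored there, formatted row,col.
5,5

lane 22: G=5 (22/4), T=2 (22%4)
i=1: r=5+0=5, c=2*2+1=5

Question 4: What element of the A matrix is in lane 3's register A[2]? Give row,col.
8,6

lane 3: gr=0 (3/4), th=3 (3%4)
i=2: r=0+8=8, c=3*2+0=6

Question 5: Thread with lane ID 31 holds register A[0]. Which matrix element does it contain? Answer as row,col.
7,6

lane 31: grp=7 (31/4), tig=3 (31%4)
i=0: r=7+0=7, c=3*2+0=6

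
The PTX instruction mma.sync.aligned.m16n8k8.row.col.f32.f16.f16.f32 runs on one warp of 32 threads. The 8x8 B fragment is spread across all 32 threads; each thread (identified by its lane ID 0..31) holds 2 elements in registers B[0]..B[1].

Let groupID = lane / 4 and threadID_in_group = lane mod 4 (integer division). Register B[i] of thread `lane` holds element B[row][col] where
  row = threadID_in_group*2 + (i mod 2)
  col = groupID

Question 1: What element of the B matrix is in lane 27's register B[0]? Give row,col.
lane 27→27/4=6, 27 mod 4=3
i=0  r:2·3+0→6  c:6

6,6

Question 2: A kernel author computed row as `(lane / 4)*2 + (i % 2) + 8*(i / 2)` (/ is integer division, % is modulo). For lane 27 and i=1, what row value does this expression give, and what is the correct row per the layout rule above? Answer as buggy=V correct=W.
`(lane / 4)*2 + (i % 2) + 8*(i / 2)`[27,1]⇒13
L=27⇒gr=27>>2=6, th=27&3=3
[1]⇒row 3·2+1=7  col gr=6
row: 13 vs 7

buggy=13 correct=7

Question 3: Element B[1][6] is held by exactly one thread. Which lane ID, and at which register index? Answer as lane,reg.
24,1

c=6⇒gr=6  r=1⇒th=0,odd=1
L=6*4+0=24  i=1=1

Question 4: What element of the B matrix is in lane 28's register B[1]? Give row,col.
L=28⇒gr=28>>2=7, th=28&3=0
[1]⇒row 0·2+1=1  col gr=7

1,7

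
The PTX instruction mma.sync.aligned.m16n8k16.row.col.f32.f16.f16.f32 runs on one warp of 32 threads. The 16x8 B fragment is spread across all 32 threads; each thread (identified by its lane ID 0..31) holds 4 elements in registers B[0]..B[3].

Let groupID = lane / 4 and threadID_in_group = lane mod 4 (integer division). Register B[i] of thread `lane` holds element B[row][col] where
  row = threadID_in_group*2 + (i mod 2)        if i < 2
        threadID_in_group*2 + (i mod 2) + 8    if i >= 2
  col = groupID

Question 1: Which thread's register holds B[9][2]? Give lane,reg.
8,3

c=2→G=2  r=9→rhi=1,T=0,p=1
L=2*4+0=8  i=1*2+1=3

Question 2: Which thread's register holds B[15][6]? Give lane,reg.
c:6=>grp=6  r:15=>rB=1,tig=3,lo=1
L=6*4+3=27  i=1*2+1=3

27,3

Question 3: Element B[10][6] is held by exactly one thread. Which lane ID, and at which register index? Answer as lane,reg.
c=6->g=6  r=10->rb=1,t=1,b0=0
L=6*4+1=25  i=1*2+0=2

25,2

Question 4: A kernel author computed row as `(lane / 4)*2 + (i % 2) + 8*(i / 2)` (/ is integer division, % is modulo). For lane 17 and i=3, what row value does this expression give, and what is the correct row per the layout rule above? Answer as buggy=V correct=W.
`(lane / 4)*2 + (i % 2) + 8*(i / 2)`[17,3]⇒17
lane 17⇒17/4=4, 17 mod 4=1
i=3  r:2·1+1+8⇒11  c:4
row: 17 vs 11

buggy=17 correct=11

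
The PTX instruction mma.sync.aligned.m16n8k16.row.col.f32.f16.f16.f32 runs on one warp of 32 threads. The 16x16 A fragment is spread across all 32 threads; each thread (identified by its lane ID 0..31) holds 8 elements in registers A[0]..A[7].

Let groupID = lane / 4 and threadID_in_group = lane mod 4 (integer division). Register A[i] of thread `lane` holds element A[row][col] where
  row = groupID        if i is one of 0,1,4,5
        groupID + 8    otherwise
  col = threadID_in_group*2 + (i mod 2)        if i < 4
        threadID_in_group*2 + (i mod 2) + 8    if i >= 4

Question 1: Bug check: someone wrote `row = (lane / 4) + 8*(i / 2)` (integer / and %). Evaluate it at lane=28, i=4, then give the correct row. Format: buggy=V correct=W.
`(lane / 4) + 8*(i / 2)`[28,4]→23
28: G=7,T=0
[4] (7+0,0*2+0+8) = (7,8)
row: 23 vs 7

buggy=23 correct=7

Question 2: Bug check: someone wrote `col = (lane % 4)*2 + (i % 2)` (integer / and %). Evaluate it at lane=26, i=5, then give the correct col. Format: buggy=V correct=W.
buggy=5 correct=13

`(lane % 4)*2 + (i % 2)`[26,5]⇒5
lane 26: gr=6 (26/4), th=2 (26%4)
i=5: r=6+0=6, c=2*2+1+8=13
col: 5 vs 13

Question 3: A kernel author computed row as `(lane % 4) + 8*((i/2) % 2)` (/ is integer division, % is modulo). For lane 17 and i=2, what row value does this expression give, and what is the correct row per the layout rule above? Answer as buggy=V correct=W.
buggy=9 correct=12

`(lane % 4) + 8*((i/2) % 2)`[17,2]→9
17: G=4,T=1
[2] (4+8,1*2+0+0) = (12,2)
row: 9 vs 12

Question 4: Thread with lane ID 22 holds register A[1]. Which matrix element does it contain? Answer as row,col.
22: g=5,t=2
[1] (5+0,2*2+1+0) = (5,5)

5,5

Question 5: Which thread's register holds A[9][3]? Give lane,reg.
5,3

r: 9->gid=1,r8=1  c: 3->c8=0,tid=1,i&1=1
L=1*4+1=5  i=0*4+1*2+1=3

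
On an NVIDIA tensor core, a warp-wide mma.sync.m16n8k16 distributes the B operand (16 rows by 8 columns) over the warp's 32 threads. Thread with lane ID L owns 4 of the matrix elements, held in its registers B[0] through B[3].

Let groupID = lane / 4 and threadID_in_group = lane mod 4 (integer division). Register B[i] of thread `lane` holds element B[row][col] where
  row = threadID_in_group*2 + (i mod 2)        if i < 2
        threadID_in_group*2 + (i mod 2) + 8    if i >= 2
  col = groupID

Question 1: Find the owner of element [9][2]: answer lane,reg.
8,3

c=2->g=2  r=9->rb=1,t=0,b0=1
L=2*4+0=8  i=1*2+1=3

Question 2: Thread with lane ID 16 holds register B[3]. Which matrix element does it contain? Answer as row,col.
9,4

lane 16: grp=4 (16/4), tig=0 (16%4)
i=3: r=0*2+1+8=9, c=grp=4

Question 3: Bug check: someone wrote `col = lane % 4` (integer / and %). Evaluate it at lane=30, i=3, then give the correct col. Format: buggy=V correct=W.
`lane % 4`[30,3]⇒2
lane 30: gr=7 (30/4), th=2 (30%4)
i=3: r=2*2+1+8=13, c=gr=7
col: 2 vs 7

buggy=2 correct=7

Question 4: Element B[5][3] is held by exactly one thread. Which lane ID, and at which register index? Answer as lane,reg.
14,1

c: 3->gid=3  r: 5->r8=0,tid=2,i&1=1
L=3*4+2=14  i=0*2+1=1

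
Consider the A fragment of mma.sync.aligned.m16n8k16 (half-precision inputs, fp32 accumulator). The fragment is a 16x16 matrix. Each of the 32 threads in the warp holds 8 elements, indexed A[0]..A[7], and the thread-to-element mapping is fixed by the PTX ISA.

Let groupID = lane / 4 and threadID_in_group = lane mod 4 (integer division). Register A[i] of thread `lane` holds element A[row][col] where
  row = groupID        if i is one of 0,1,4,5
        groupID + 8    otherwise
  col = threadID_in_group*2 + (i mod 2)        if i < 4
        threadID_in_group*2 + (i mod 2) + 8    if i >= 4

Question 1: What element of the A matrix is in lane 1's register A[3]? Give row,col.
1: gr=0,th=1
[3] (0+8,1*2+1+0) = (8,3)

8,3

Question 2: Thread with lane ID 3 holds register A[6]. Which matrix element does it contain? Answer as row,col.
lane 3->3/4=0, 3 mod 4=3
i=6  r:0+8->8  c:2·3+0+8->14

8,14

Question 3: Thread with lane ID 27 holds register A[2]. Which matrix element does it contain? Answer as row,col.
14,6

lane 27: gr=6 (27/4), th=3 (27%4)
i=2: r=6+8=14, c=3*2+0+0=6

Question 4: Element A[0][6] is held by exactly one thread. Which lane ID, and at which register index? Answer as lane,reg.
r=0⇒gr=0,Rb=0  c=6⇒Cb=0,th=3,odd=0
L=0*4+3=3  i=0*4+0*2+0=0

3,0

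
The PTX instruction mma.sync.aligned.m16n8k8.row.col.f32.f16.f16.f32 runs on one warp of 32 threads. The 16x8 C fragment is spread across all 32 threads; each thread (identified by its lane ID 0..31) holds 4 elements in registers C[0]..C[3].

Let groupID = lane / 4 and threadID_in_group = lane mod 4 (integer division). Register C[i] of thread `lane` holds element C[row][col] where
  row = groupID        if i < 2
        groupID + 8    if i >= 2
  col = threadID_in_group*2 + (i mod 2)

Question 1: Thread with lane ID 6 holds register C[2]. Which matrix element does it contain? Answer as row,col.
9,4

L=6⇒gr=6>>2=1, th=6&3=2
[2]⇒row 1+8=9  col 2·2+0=4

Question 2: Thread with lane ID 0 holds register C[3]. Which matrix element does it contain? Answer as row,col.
L=0⇒gr=0>>2=0, th=0&3=0
[3]⇒row 0+8=8  col 0·2+1=1

8,1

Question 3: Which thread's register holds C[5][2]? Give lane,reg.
21,0

r:5=>grp=5,rB=0  c:2=>tig=1,lo=0
L=5*4+1=21  i=0*2+0=0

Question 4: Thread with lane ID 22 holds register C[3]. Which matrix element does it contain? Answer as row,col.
22: gr=5,th=2
[3] (5+8,2*2+1) = (13,5)

13,5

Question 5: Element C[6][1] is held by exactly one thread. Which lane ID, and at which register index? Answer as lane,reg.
24,1

r: 6->gid=6,r8=0  c: 1->tid=0,i&1=1
L=6*4+0=24  i=0*2+1=1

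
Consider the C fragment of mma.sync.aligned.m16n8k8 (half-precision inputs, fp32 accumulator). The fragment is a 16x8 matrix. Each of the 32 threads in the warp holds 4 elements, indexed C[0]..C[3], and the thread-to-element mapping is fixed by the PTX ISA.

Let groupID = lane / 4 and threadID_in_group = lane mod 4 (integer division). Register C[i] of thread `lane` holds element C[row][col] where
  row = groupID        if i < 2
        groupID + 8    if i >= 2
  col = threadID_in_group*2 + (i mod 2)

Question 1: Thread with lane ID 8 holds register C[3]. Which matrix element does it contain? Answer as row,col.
8: gid=2,tid=0
[3] (2+8,0*2+1) = (10,1)

10,1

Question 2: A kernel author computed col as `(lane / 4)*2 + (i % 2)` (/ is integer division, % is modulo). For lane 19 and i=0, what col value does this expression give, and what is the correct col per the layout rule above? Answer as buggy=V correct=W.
buggy=8 correct=6

`(lane / 4)*2 + (i % 2)`[19,0]⇒8
19: gr=4,th=3
[0] (4+0,3*2+0) = (4,6)
col: 8 vs 6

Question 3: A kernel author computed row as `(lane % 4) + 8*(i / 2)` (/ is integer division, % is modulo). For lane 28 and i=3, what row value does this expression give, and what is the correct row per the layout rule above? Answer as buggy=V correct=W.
buggy=8 correct=15

`(lane % 4) + 8*(i / 2)`[28,3]->8
L=28->g=28>>2=7, t=28&3=0
[3]->row 7+8=15  col 0·2+1=1
row: 8 vs 15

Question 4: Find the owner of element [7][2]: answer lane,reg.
r=7->g=7,rb=0  c=2->t=1,b0=0
L=7*4+1=29  i=0*2+0=0

29,0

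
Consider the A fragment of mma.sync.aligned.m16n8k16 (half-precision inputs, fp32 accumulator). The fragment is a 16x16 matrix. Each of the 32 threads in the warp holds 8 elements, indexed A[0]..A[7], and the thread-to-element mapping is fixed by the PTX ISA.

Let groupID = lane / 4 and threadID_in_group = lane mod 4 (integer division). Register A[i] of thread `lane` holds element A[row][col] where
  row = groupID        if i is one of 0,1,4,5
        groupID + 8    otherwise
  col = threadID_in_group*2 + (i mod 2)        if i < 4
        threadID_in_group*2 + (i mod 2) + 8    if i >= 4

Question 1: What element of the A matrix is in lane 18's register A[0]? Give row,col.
lane 18: gid=4 (18/4), tid=2 (18%4)
i=0: r=4+0=4, c=2*2+0+0=4

4,4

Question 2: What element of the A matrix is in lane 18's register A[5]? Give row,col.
4,13

lane 18: grp=4 (18/4), tig=2 (18%4)
i=5: r=4+0=4, c=2*2+1+8=13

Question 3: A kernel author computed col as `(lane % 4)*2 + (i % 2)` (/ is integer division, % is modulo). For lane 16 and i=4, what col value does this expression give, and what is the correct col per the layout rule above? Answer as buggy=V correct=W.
buggy=0 correct=8

`(lane % 4)*2 + (i % 2)`[16,4]->0
lane 16->16/4=4, 16 mod 4=0
i=4  r:4+0->4  c:2·0+0+8->8
col: 0 vs 8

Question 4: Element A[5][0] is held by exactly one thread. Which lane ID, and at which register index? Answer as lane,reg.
20,0

r: 5->gid=5,r8=0  c: 0->c8=0,tid=0,i&1=0
L=5*4+0=20  i=0*4+0*2+0=0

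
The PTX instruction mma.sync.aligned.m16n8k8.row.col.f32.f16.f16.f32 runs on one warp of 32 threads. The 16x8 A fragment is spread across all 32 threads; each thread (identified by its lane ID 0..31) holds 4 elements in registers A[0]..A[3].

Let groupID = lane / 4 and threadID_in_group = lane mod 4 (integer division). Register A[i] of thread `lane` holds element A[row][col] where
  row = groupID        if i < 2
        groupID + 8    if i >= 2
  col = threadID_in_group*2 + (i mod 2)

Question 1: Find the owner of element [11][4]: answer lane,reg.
14,2

r=11→G=3,rhi=1  c=4→T=2,p=0
L=3*4+2=14  i=1*2+0=2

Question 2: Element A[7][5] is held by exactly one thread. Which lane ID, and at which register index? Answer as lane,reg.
30,1

r=7⇒gr=7,Rb=0  c=5⇒th=2,odd=1
L=7*4+2=30  i=0*2+1=1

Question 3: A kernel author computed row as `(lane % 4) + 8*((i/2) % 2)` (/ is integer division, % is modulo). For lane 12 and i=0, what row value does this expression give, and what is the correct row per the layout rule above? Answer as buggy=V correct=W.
buggy=0 correct=3

`(lane % 4) + 8*((i/2) % 2)`[12,0]->0
L=12->gid=12>>2=3, tid=12&3=0
[0]->row 3+0=3  col 0·2+0=0
row: 0 vs 3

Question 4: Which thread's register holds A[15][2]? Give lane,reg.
29,2

r=15⇒gr=7,Rb=1  c=2⇒th=1,odd=0
L=7*4+1=29  i=1*2+0=2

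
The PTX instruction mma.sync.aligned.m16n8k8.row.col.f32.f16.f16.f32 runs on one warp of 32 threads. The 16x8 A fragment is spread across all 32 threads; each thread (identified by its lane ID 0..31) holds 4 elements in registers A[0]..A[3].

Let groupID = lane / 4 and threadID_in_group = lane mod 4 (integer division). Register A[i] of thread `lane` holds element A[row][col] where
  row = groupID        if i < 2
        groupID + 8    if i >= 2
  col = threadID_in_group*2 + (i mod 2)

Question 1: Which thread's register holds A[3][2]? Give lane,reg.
r:3=>grp=3,rB=0  c:2=>tig=1,lo=0
L=3*4+1=13  i=0*2+0=0

13,0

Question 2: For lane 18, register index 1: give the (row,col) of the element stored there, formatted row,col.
18: grp=4,tig=2
[1] (4+0,2*2+1) = (4,5)

4,5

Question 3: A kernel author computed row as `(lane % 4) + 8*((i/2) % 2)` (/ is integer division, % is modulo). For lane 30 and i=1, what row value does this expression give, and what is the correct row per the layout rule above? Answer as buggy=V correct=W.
`(lane % 4) + 8*((i/2) % 2)`[30,1]->2
L=30->g=30>>2=7, t=30&3=2
[1]->row 7+0=7  col 2·2+1=5
row: 2 vs 7

buggy=2 correct=7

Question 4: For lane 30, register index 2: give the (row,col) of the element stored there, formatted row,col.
15,4

30: G=7,T=2
[2] (7+8,2*2+0) = (15,4)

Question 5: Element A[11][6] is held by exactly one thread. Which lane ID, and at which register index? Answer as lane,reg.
15,2

r: 11->gid=3,r8=1  c: 6->tid=3,i&1=0
L=3*4+3=15  i=1*2+0=2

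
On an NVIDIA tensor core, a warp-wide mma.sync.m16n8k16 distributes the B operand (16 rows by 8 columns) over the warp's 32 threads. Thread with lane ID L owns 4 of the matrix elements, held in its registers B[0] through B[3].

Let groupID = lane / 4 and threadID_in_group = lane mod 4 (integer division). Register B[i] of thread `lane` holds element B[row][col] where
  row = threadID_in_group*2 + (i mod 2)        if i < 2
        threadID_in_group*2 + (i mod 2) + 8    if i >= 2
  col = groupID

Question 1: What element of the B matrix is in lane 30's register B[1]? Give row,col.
lane 30->30/4=7, 30 mod 4=2
i=1  r:2·2+1+0->5  c:7

5,7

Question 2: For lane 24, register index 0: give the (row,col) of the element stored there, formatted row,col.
0,6

lane 24: gid=6 (24/4), tid=0 (24%4)
i=0: r=0*2+0+0=0, c=gid=6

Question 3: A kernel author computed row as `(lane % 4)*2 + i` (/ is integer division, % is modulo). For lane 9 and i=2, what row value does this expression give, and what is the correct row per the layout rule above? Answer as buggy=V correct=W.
buggy=4 correct=10

`(lane % 4)*2 + i`[9,2]->4
lane 9->9/4=2, 9 mod 4=1
i=2  r:2·1+0+8->10  c:2
row: 4 vs 10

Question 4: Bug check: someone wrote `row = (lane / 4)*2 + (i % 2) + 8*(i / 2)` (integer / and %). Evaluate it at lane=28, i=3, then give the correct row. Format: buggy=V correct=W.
`(lane / 4)*2 + (i % 2) + 8*(i / 2)`[28,3]->23
lane 28: gid=7 (28/4), tid=0 (28%4)
i=3: r=0*2+1+8=9, c=gid=7
row: 23 vs 9

buggy=23 correct=9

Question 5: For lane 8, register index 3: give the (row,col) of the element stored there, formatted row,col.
L=8⇒gr=8>>2=2, th=8&3=0
[3]⇒row 0·2+1+8=9  col gr=2

9,2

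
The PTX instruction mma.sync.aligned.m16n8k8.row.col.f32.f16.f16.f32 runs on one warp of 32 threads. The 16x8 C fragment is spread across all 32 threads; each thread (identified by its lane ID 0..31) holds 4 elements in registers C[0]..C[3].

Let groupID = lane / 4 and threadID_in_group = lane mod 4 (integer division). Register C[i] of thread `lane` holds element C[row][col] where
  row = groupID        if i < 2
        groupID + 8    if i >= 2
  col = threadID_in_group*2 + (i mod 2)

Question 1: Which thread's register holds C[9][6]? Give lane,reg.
r:9=>grp=1,rB=1  c:6=>tig=3,lo=0
L=1*4+3=7  i=1*2+0=2

7,2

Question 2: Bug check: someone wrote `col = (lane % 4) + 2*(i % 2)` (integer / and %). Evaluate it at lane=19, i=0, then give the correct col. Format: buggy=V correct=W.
buggy=3 correct=6

`(lane % 4) + 2*(i % 2)`[19,0]→3
19: G=4,T=3
[0] (4+0,3*2+0) = (4,6)
col: 3 vs 6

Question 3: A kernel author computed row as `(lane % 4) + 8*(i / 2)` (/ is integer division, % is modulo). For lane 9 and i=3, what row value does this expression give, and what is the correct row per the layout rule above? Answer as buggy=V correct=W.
`(lane % 4) + 8*(i / 2)`[9,3]->9
L=9->gid=9>>2=2, tid=9&3=1
[3]->row 2+8=10  col 1·2+1=3
row: 9 vs 10

buggy=9 correct=10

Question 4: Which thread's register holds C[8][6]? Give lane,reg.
r=8⇒gr=0,Rb=1  c=6⇒th=3,odd=0
L=0*4+3=3  i=1*2+0=2

3,2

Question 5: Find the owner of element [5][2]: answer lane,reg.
r: 5->gid=5,r8=0  c: 2->tid=1,i&1=0
L=5*4+1=21  i=0*2+0=0

21,0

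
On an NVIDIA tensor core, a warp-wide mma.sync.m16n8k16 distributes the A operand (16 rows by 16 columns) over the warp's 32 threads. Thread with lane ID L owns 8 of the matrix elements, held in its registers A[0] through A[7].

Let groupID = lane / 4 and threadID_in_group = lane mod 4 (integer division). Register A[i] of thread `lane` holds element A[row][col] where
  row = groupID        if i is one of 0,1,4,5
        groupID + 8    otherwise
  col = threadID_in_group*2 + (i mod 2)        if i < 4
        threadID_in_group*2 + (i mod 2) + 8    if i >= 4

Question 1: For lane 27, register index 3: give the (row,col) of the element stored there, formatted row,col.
14,7

27: grp=6,tig=3
[3] (6+8,3*2+1+0) = (14,7)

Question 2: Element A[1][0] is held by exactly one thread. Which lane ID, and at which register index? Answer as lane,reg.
r=1->g=1,rb=0  c=0->cb=0,t=0,b0=0
L=1*4+0=4  i=0*4+0*2+0=0

4,0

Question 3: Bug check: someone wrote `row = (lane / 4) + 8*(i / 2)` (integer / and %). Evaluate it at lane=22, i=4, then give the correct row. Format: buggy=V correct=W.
`(lane / 4) + 8*(i / 2)`[22,4]=>21
lane 22=>22/4=5, 22 mod 4=2
i=4  r:5+0=>5  c:2·2+0+8=>12
row: 21 vs 5

buggy=21 correct=5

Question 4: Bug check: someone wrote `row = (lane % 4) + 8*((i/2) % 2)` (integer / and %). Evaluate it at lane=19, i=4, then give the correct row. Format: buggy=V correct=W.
buggy=3 correct=4

`(lane % 4) + 8*((i/2) % 2)`[19,4]⇒3
lane 19⇒19/4=4, 19 mod 4=3
i=4  r:4+0⇒4  c:2·3+0+8⇒14
row: 3 vs 4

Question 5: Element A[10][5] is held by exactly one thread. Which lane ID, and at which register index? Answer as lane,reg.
10,3

r: 10->gid=2,r8=1  c: 5->c8=0,tid=2,i&1=1
L=2*4+2=10  i=0*4+1*2+1=3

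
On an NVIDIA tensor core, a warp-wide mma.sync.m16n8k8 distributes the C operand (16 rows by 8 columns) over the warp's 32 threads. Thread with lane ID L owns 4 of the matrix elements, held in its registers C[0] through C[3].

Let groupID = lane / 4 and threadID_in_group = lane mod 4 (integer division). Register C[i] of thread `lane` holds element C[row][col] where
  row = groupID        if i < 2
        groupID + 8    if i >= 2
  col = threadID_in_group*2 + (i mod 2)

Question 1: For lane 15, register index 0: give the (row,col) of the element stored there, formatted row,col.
15: G=3,T=3
[0] (3+0,3*2+0) = (3,6)

3,6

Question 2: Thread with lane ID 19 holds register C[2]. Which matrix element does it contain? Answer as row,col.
12,6

L=19->g=19>>2=4, t=19&3=3
[2]->row 4+8=12  col 3·2+0=6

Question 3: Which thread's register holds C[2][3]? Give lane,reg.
9,1

r=2⇒gr=2,Rb=0  c=3⇒th=1,odd=1
L=2*4+1=9  i=0*2+1=1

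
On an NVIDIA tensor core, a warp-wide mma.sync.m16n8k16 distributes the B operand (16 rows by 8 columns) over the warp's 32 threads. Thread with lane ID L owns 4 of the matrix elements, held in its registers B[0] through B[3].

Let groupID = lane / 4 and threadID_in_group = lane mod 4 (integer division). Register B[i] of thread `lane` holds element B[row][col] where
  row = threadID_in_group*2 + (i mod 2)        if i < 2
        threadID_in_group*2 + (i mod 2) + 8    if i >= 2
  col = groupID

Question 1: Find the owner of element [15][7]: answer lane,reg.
31,3

c: 7->gid=7  r: 15->r8=1,tid=3,i&1=1
L=7*4+3=31  i=1*2+1=3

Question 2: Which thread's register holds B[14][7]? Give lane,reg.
c:7=>grp=7  r:14=>rB=1,tig=3,lo=0
L=7*4+3=31  i=1*2+0=2

31,2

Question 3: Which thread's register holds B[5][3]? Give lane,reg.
c=3->g=3  r=5->rb=0,t=2,b0=1
L=3*4+2=14  i=0*2+1=1

14,1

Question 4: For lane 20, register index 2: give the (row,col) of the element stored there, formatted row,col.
8,5

L=20->g=20>>2=5, t=20&3=0
[2]->row 0·2+0+8=8  col g=5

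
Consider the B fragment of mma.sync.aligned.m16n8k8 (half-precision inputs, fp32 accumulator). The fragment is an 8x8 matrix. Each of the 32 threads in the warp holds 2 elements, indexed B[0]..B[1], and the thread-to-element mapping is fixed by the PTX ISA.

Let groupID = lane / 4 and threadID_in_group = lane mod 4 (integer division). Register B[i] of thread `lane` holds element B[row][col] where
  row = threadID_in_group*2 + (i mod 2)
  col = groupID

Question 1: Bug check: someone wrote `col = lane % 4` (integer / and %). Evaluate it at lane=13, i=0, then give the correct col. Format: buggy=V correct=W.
`lane % 4`[13,0]->1
lane 13: gid=3 (13/4), tid=1 (13%4)
i=0: r=1*2+0=2, c=gid=3
col: 1 vs 3

buggy=1 correct=3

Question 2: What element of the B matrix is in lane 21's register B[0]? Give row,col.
lane 21: grp=5 (21/4), tig=1 (21%4)
i=0: r=1*2+0=2, c=grp=5

2,5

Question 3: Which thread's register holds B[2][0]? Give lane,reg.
1,0

c=0->g=0  r=2->t=1,b0=0
L=0*4+1=1  i=0=0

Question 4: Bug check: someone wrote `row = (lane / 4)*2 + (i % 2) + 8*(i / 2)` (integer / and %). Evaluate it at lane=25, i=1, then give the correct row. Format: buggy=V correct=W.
buggy=13 correct=3

`(lane / 4)*2 + (i % 2) + 8*(i / 2)`[25,1]->13
L=25->g=25>>2=6, t=25&3=1
[1]->row 1·2+1=3  col g=6
row: 13 vs 3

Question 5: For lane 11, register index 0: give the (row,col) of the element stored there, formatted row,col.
lane 11: grp=2 (11/4), tig=3 (11%4)
i=0: r=3*2+0=6, c=grp=2

6,2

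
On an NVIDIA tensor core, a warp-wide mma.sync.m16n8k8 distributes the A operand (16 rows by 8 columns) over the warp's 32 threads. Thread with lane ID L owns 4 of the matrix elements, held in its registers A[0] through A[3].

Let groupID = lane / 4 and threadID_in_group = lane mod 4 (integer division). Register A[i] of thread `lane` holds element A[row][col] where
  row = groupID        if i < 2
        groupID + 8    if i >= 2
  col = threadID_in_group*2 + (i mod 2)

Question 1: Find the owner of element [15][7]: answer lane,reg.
31,3

r:15=>grp=7,rB=1  c:7=>tig=3,lo=1
L=7*4+3=31  i=1*2+1=3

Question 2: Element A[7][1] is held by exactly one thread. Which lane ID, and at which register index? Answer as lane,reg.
r=7⇒gr=7,Rb=0  c=1⇒th=0,odd=1
L=7*4+0=28  i=0*2+1=1

28,1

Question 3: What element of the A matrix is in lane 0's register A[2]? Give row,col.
8,0

0: grp=0,tig=0
[2] (0+8,0*2+0) = (8,0)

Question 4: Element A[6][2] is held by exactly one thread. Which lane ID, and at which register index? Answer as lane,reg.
r:6=>grp=6,rB=0  c:2=>tig=1,lo=0
L=6*4+1=25  i=0*2+0=0

25,0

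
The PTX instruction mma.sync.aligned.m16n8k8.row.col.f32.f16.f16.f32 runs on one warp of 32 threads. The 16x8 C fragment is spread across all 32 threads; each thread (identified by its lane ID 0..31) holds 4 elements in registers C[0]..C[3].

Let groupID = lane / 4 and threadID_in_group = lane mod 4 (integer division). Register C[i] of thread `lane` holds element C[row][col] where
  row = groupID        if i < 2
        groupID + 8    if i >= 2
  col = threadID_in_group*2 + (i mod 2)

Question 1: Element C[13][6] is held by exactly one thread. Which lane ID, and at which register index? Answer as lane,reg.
23,2

r=13⇒gr=5,Rb=1  c=6⇒th=3,odd=0
L=5*4+3=23  i=1*2+0=2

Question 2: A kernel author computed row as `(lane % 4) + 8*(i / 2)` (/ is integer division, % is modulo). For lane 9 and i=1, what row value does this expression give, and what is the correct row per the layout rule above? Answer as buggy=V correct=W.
buggy=1 correct=2

`(lane % 4) + 8*(i / 2)`[9,1]→1
9: G=2,T=1
[1] (2+0,1*2+1) = (2,3)
row: 1 vs 2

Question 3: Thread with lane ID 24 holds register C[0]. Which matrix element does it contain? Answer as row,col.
lane 24->24/4=6, 24 mod 4=0
i=0  r:6+0->6  c:2·0+0->0

6,0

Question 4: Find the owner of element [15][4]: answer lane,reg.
30,2

r=15⇒gr=7,Rb=1  c=4⇒th=2,odd=0
L=7*4+2=30  i=1*2+0=2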